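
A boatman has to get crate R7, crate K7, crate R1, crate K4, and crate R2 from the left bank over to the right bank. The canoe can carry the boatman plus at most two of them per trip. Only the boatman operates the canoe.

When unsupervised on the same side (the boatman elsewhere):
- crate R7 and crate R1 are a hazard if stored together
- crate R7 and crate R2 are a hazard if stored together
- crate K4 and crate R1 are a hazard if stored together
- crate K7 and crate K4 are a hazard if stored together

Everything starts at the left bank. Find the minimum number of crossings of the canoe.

7

Counting alone: the boatman can take at most 2 across per trip to the right bank, so moving all 5 needs at least 3 loaded trips out, with a return between consecutive ones — at least 5 crossings.
The safety rule pushes this higher. Following every safe sequence of crossings, the most of the 5 that can be at the right bank as the canoe arrives there on crossing 5 is 4 — never all 5.
So no plan with fewer than 7 crossings exists, and this one achieves 7:
1. Boatman goes to the right bank with crate K4 and crate R7.
2. Boatman goes back to the left bank alone.
3. Boatman goes to the right bank with crate K7.
4. Boatman goes back to the left bank with crate K4.
5. Boatman goes to the right bank with crate R1 and crate R2.
6. Boatman goes back to the left bank with crate R7.
7. Boatman goes to the right bank with crate K4 and crate R7.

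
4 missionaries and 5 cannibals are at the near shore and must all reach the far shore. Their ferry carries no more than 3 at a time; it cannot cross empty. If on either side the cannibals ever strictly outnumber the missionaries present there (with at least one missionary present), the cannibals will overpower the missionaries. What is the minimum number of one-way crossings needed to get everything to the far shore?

impossible

The cannibals already outnumber the missionaries at the near shore before anyone moves, so the starting position itself is disallowed.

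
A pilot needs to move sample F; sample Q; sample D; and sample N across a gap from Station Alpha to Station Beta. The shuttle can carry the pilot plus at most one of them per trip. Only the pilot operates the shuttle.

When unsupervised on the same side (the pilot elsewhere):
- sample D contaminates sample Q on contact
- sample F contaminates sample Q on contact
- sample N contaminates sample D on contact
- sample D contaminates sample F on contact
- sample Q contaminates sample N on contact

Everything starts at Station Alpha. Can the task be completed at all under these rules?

No

Whatever the first load, the items left behind include a forbidden pair without the pilot. No opening move is safe, so no plan exists.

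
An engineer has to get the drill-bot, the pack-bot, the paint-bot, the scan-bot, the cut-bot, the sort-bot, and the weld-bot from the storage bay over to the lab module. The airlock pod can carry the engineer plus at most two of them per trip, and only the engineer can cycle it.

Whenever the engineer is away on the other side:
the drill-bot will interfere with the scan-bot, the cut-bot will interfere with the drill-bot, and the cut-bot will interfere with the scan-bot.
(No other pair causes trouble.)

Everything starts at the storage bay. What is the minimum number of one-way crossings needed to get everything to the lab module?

Counting alone: the engineer can take at most 2 across per trip to the lab module, so moving all 7 needs at least 4 loaded trips out, with a return between consecutive ones — at least 7 crossings.
The safety rule pushes this higher. Following every safe sequence of crossings, the most of the 7 that can be at the lab module as the airlock pod arrives there on crossings 7, 9 is 5, 6 respectively — never all 7.
So no plan with fewer than 11 crossings exists, and this one achieves 11:
1. Engineer goes to the lab module with the drill-bot and the scan-bot.
2. Engineer goes back to the storage bay with the drill-bot.
3. Engineer goes to the lab module with the drill-bot and the pack-bot.
4. Engineer goes back to the storage bay with the drill-bot.
5. Engineer goes to the lab module with the drill-bot and the paint-bot.
6. Engineer goes back to the storage bay with the drill-bot.
7. Engineer goes to the lab module with the drill-bot and the sort-bot.
8. Engineer goes back to the storage bay with the drill-bot.
9. Engineer goes to the lab module with the drill-bot and the weld-bot.
10. Engineer goes back to the storage bay with the drill-bot.
11. Engineer goes to the lab module with the cut-bot and the drill-bot.

11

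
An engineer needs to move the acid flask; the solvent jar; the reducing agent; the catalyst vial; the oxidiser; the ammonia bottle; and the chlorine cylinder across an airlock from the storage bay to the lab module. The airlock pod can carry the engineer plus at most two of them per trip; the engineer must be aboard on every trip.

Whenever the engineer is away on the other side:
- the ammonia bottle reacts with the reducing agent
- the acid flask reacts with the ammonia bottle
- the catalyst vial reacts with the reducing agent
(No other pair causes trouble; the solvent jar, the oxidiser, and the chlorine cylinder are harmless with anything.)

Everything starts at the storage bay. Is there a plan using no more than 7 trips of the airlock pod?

Yes — this plan uses 7 crossings (≤ 7):
1. Engineer goes to the lab module with the acid flask and the reducing agent.  [the storage bay: the ammonia bottle, the catalyst vial, the chlorine cylinder, the oxidiser, the solvent jar | the lab module: the acid flask, the reducing agent]
2. Engineer goes back to the storage bay alone.  [the storage bay: the ammonia bottle, the catalyst vial, the chlorine cylinder, the oxidiser, the solvent jar | the lab module: the acid flask, the reducing agent]
3. Engineer goes to the lab module with the solvent jar.  [the storage bay: the ammonia bottle, the catalyst vial, the chlorine cylinder, the oxidiser | the lab module: the acid flask, the reducing agent, the solvent jar]
4. Engineer goes back to the storage bay alone.  [the storage bay: the ammonia bottle, the catalyst vial, the chlorine cylinder, the oxidiser | the lab module: the acid flask, the reducing agent, the solvent jar]
5. Engineer goes to the lab module with the chlorine cylinder and the oxidiser.  [the storage bay: the ammonia bottle, the catalyst vial | the lab module: the acid flask, the chlorine cylinder, the oxidiser, the reducing agent, the solvent jar]
6. Engineer goes back to the storage bay alone.  [the storage bay: the ammonia bottle, the catalyst vial | the lab module: the acid flask, the chlorine cylinder, the oxidiser, the reducing agent, the solvent jar]
7. Engineer goes to the lab module with the ammonia bottle and the catalyst vial.  [the storage bay: — | the lab module: the acid flask, the ammonia bottle, the catalyst vial, the chlorine cylinder, the oxidiser, the reducing agent, the solvent jar]

Yes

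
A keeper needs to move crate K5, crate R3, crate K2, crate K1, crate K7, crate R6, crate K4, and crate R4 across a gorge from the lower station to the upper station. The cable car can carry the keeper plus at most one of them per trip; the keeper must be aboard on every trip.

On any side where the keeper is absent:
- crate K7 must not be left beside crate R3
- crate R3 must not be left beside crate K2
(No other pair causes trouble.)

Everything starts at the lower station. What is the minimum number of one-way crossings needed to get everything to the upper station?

Counting alone: the keeper can take at most 1 across per trip to the upper station, so moving all 8 needs at least 8 loaded trips out, with a return between consecutive ones — at least 15 crossings.
The safety rule pushes this higher. Following every safe sequence of crossings, the most of the 8 that can be at the upper station as the cable car arrives there on crossing 15 is 7 — never all 8.
So no plan with fewer than 17 crossings exists, and this one achieves 17:
1. Keeper goes to the upper station with crate R3.
2. Keeper goes back to the lower station alone.
3. Keeper goes to the upper station with crate K5.
4. Keeper goes back to the lower station alone.
5. Keeper goes to the upper station with crate K2.
6. Keeper goes back to the lower station with crate R3.
7. Keeper goes to the upper station with crate K7.
8. Keeper goes back to the lower station alone.
9. Keeper goes to the upper station with crate K1.
10. Keeper goes back to the lower station alone.
11. Keeper goes to the upper station with crate R6.
12. Keeper goes back to the lower station alone.
13. Keeper goes to the upper station with crate K4.
14. Keeper goes back to the lower station alone.
15. Keeper goes to the upper station with crate R4.
16. Keeper goes back to the lower station alone.
17. Keeper goes to the upper station with crate R3.

17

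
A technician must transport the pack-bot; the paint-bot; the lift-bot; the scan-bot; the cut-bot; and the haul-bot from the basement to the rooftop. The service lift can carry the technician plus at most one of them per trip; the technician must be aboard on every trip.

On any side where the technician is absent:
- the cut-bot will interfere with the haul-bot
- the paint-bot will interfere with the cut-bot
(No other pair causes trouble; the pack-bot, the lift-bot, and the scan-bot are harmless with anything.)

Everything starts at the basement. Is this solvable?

Yes

1. Technician goes to the rooftop with the cut-bot.  [the basement: the haul-bot, the lift-bot, the pack-bot, the paint-bot, the scan-bot | the rooftop: the cut-bot]
2. Technician goes back to the basement alone.  [the basement: the haul-bot, the lift-bot, the pack-bot, the paint-bot, the scan-bot | the rooftop: the cut-bot]
3. Technician goes to the rooftop with the pack-bot.  [the basement: the haul-bot, the lift-bot, the paint-bot, the scan-bot | the rooftop: the cut-bot, the pack-bot]
4. Technician goes back to the basement alone.  [the basement: the haul-bot, the lift-bot, the paint-bot, the scan-bot | the rooftop: the cut-bot, the pack-bot]
5. Technician goes to the rooftop with the paint-bot.  [the basement: the haul-bot, the lift-bot, the scan-bot | the rooftop: the cut-bot, the pack-bot, the paint-bot]
6. Technician goes back to the basement with the cut-bot.  [the basement: the cut-bot, the haul-bot, the lift-bot, the scan-bot | the rooftop: the pack-bot, the paint-bot]
7. Technician goes to the rooftop with the haul-bot.  [the basement: the cut-bot, the lift-bot, the scan-bot | the rooftop: the haul-bot, the pack-bot, the paint-bot]
8. Technician goes back to the basement alone.  [the basement: the cut-bot, the lift-bot, the scan-bot | the rooftop: the haul-bot, the pack-bot, the paint-bot]
9. Technician goes to the rooftop with the lift-bot.  [the basement: the cut-bot, the scan-bot | the rooftop: the haul-bot, the lift-bot, the pack-bot, the paint-bot]
10. Technician goes back to the basement alone.  [the basement: the cut-bot, the scan-bot | the rooftop: the haul-bot, the lift-bot, the pack-bot, the paint-bot]
11. Technician goes to the rooftop with the scan-bot.  [the basement: the cut-bot | the rooftop: the haul-bot, the lift-bot, the pack-bot, the paint-bot, the scan-bot]
12. Technician goes back to the basement alone.  [the basement: the cut-bot | the rooftop: the haul-bot, the lift-bot, the pack-bot, the paint-bot, the scan-bot]
13. Technician goes to the rooftop with the cut-bot.  [the basement: — | the rooftop: the cut-bot, the haul-bot, the lift-bot, the pack-bot, the paint-bot, the scan-bot]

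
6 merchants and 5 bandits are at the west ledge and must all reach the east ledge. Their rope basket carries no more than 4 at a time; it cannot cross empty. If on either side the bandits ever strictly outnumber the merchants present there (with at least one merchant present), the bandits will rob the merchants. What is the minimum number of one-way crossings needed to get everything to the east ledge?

Counting alone: each trip to the east ledge takes at most 4 across and each return brings at least 1 back, so after t trips out (and t−1 returns) at most 4t − (t−1) of the 11 are across; that first reaches 11 at t = 4, so at least 7 crossings are needed.
The plan below uses exactly 7 crossings, so it is optimal:
1. 2 bandits → the east ledge.  (the west ledge: 6M 3B; the east ledge: 0M 2B)
2. 1 bandit ← the west ledge.  (the west ledge: 6M 4B; the east ledge: 0M 1B)
3. 4 bandits → the east ledge.  (the west ledge: 6M 0B; the east ledge: 0M 5B)
4. 1 bandit ← the west ledge.  (the west ledge: 6M 1B; the east ledge: 0M 4B)
5. 4 merchants → the east ledge.  (the west ledge: 2M 1B; the east ledge: 4M 4B)
6. 1 bandit ← the west ledge.  (the west ledge: 2M 2B; the east ledge: 4M 3B)
7. 2 merchants and 2 bandits → the east ledge.  (the west ledge: 0M 0B; the east ledge: 6M 5B)

7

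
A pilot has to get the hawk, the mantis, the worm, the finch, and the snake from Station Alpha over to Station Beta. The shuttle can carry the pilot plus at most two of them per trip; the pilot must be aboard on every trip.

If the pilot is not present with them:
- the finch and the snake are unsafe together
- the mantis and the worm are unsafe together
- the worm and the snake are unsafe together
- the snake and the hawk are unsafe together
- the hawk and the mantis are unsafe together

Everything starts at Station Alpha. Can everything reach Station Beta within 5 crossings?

Counting alone: the pilot can take at most 2 across per trip to Station Beta, so moving all 5 needs at least 3 loaded trips out, with a return between consecutive ones — at least 5 crossings.
The safety rule pushes this higher. Following every safe sequence of crossings, the most of the 5 that can be at Station Beta as the shuttle arrives there on crossing 5 is 4 — never all 5.
So the move cannot be finished within 5 crossings. (The shortest complete plan takes 7:)
1. Pilot goes to Station Beta with the mantis and the snake.  [Station Alpha: the finch, the hawk, the worm | Station Beta: the mantis, the snake]
2. Pilot goes back to Station Alpha alone.  [Station Alpha: the finch, the hawk, the worm | Station Beta: the mantis, the snake]
3. Pilot goes to Station Beta with the hawk.  [Station Alpha: the finch, the worm | Station Beta: the hawk, the mantis, the snake]
4. Pilot goes back to Station Alpha with the mantis and the snake.  [Station Alpha: the finch, the mantis, the snake, the worm | Station Beta: the hawk]
5. Pilot goes to Station Beta with the finch and the worm.  [Station Alpha: the mantis, the snake | Station Beta: the finch, the hawk, the worm]
6. Pilot goes back to Station Alpha alone.  [Station Alpha: the mantis, the snake | Station Beta: the finch, the hawk, the worm]
7. Pilot goes to Station Beta with the mantis and the snake.  [Station Alpha: — | Station Beta: the finch, the hawk, the mantis, the snake, the worm]

No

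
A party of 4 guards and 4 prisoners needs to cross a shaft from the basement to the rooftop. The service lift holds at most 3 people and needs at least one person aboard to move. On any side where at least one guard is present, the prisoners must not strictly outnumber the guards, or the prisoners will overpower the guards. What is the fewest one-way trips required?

9

Counting alone: each trip to the rooftop takes at most 3 across and each return brings at least 1 back, so after t trips out (and t−1 returns) at most 3t − (t−1) of the 8 are across; that first reaches 8 at t = 4, so at least 7 crossings are needed.
The safety rule pushes this higher. Following every safe sequence of crossings, the most of the 8 that can be at the rooftop as the service lift arrives there on crossing 7 is 7 — never all 8.
So no plan with fewer than 9 crossings exists, and this one achieves 9:
1. 2 prisoners → the rooftop.  (the basement: 4G 2P; the rooftop: 0G 2P)
2. 1 prisoner ← the basement.  (the basement: 4G 3P; the rooftop: 0G 1P)
3. 3 prisoners → the rooftop.  (the basement: 4G 0P; the rooftop: 0G 4P)
4. 1 prisoner ← the basement.  (the basement: 4G 1P; the rooftop: 0G 3P)
5. 3 guards → the rooftop.  (the basement: 1G 1P; the rooftop: 3G 3P)
6. 1 guard and 1 prisoner ← the basement.  (the basement: 2G 2P; the rooftop: 2G 2P)
7. 2 guards → the rooftop.  (the basement: 0G 2P; the rooftop: 4G 2P)
8. 1 prisoner ← the basement.  (the basement: 0G 3P; the rooftop: 4G 1P)
9. 3 prisoners → the rooftop.  (the basement: 0G 0P; the rooftop: 4G 4P)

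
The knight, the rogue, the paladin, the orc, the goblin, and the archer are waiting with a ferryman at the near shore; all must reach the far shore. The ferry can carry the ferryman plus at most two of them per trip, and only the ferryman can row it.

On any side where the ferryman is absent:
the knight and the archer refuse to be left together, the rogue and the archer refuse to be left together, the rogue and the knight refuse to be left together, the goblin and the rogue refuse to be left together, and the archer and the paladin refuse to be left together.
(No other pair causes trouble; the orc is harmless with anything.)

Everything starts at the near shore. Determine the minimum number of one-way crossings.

Counting alone: the ferryman can take at most 2 across per trip to the far shore, so moving all 6 needs at least 3 loaded trips out, with a return between consecutive ones — at least 5 crossings.
The safety rule pushes this higher. Following every safe sequence of crossings, the most of the 6 that can be at the far shore as the ferry arrives there on crossings 5, 7 is 4, 5 respectively — never all 6.
So no plan with fewer than 9 crossings exists, and this one achieves 9:
1. Ferryman goes to the far shore with the archer and the rogue.
2. Ferryman goes back to the near shore with the rogue.
3. Ferryman goes to the far shore with the goblin and the knight.
4. Ferryman goes back to the near shore with the knight.
5. Ferryman goes to the far shore with the knight and the paladin.
6. Ferryman goes back to the near shore with the archer.
7. Ferryman goes to the far shore with the orc and the rogue.
8. Ferryman goes back to the near shore with the rogue.
9. Ferryman goes to the far shore with the archer and the rogue.

9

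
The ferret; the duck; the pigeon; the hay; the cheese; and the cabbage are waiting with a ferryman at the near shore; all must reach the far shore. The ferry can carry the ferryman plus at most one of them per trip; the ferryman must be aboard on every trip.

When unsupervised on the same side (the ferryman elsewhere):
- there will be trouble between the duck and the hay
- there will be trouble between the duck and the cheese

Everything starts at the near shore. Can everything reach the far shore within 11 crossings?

No

Counting alone: the ferryman can take at most 1 across per trip to the far shore, so moving all 6 needs at least 6 loaded trips out, with a return between consecutive ones — at least 11 crossings.
The safety rule pushes this higher. Following every safe sequence of crossings, the most of the 6 that can be at the far shore as the ferry arrives there on crossing 11 is 5 — never all 6.
So the move cannot be finished within 11 crossings. (The shortest complete plan takes 13:)
1. Ferryman goes to the far shore with the duck.  [the near shore: the cabbage, the cheese, the ferret, the hay, the pigeon | the far shore: the duck]
2. Ferryman goes back to the near shore alone.  [the near shore: the cabbage, the cheese, the ferret, the hay, the pigeon | the far shore: the duck]
3. Ferryman goes to the far shore with the ferret.  [the near shore: the cabbage, the cheese, the hay, the pigeon | the far shore: the duck, the ferret]
4. Ferryman goes back to the near shore alone.  [the near shore: the cabbage, the cheese, the hay, the pigeon | the far shore: the duck, the ferret]
5. Ferryman goes to the far shore with the pigeon.  [the near shore: the cabbage, the cheese, the hay | the far shore: the duck, the ferret, the pigeon]
6. Ferryman goes back to the near shore alone.  [the near shore: the cabbage, the cheese, the hay | the far shore: the duck, the ferret, the pigeon]
7. Ferryman goes to the far shore with the hay.  [the near shore: the cabbage, the cheese | the far shore: the duck, the ferret, the hay, the pigeon]
8. Ferryman goes back to the near shore with the duck.  [the near shore: the cabbage, the cheese, the duck | the far shore: the ferret, the hay, the pigeon]
9. Ferryman goes to the far shore with the cheese.  [the near shore: the cabbage, the duck | the far shore: the cheese, the ferret, the hay, the pigeon]
10. Ferryman goes back to the near shore alone.  [the near shore: the cabbage, the duck | the far shore: the cheese, the ferret, the hay, the pigeon]
11. Ferryman goes to the far shore with the cabbage.  [the near shore: the duck | the far shore: the cabbage, the cheese, the ferret, the hay, the pigeon]
12. Ferryman goes back to the near shore alone.  [the near shore: the duck | the far shore: the cabbage, the cheese, the ferret, the hay, the pigeon]
13. Ferryman goes to the far shore with the duck.  [the near shore: — | the far shore: the cabbage, the cheese, the duck, the ferret, the hay, the pigeon]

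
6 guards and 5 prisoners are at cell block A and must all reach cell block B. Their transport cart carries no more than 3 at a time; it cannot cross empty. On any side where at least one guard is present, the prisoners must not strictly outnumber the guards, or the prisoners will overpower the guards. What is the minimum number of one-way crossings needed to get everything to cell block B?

9

Counting alone: each trip to cell block B takes at most 3 across and each return brings at least 1 back, so after t trips out (and t−1 returns) at most 3t − (t−1) of the 11 are across; that first reaches 11 at t = 5, so at least 9 crossings are needed.
The plan below uses exactly 9 crossings, so it is optimal:
1. 3 prisoners → cell block B.  (cell block A: 6G 2P; cell block B: 0G 3P)
2. 1 prisoner ← cell block A.  (cell block A: 6G 3P; cell block B: 0G 2P)
3. 3 guards → cell block B.  (cell block A: 3G 3P; cell block B: 3G 2P)
4. 1 guard ← cell block A.  (cell block A: 4G 3P; cell block B: 2G 2P)
5. 2 guards and 1 prisoner → cell block B.  (cell block A: 2G 2P; cell block B: 4G 3P)
6. 1 guard ← cell block A.  (cell block A: 3G 2P; cell block B: 3G 3P)
7. 2 guards and 1 prisoner → cell block B.  (cell block A: 1G 1P; cell block B: 5G 4P)
8. 1 guard ← cell block A.  (cell block A: 2G 1P; cell block B: 4G 4P)
9. 2 guards and 1 prisoner → cell block B.  (cell block A: 0G 0P; cell block B: 6G 5P)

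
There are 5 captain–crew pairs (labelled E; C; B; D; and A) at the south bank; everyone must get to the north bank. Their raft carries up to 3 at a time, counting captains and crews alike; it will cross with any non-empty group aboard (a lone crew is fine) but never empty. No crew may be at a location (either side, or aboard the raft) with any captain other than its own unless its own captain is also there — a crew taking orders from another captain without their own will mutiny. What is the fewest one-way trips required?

Counting alone: each trip to the north bank takes at most 3 across and each return brings at least 1 back, so after t trips out (and t−1 returns) at most 3t − (t−1) of the 10 are across; that first reaches 10 at t = 5, so at least 9 crossings are needed.
The safety rule pushes this higher. Following every safe sequence of crossings, the most of the 10 that can be at the north bank as the raft arrives there on crossing 9 is 9 — never all 10.
So no plan with fewer than 11 crossings exists, and this one achieves 11:
1. captain E and crew E cross → the north bank.
2. captain E crosses ← the south bank.
3. crew B, crew C, and crew D cross → the north bank.
4. crew E crosses ← the south bank.
5. captain B, captain C, and captain D cross → the north bank.
6. captain C and crew C cross ← the south bank.
7. captain A, captain C, and captain E cross → the north bank.
8. crew B crosses ← the south bank.
9. crew C and crew E cross → the north bank.
10. crew E crosses ← the south bank.
11. crew A, crew B, and crew E cross → the north bank.

11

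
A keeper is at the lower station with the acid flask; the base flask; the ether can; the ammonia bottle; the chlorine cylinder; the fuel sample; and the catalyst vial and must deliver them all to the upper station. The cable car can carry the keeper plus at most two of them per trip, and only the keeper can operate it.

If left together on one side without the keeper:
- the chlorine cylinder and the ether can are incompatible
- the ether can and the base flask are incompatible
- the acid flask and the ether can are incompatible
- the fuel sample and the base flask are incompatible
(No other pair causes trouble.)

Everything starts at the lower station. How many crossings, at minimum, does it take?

7

Counting alone: the keeper can take at most 2 across per trip to the upper station, so moving all 7 needs at least 4 loaded trips out, with a return between consecutive ones — at least 7 crossings.
The plan below uses exactly 7 crossings, so it is optimal:
1. Keeper goes to the upper station with the base flask and the ether can.  [the lower station: the acid flask, the ammonia bottle, the catalyst vial, the chlorine cylinder, the fuel sample | the upper station: the base flask, the ether can]
2. Keeper goes back to the lower station with the ether can.  [the lower station: the acid flask, the ammonia bottle, the catalyst vial, the chlorine cylinder, the ether can, the fuel sample | the upper station: the base flask]
3. Keeper goes to the upper station with the acid flask and the chlorine cylinder.  [the lower station: the ammonia bottle, the catalyst vial, the ether can, the fuel sample | the upper station: the acid flask, the base flask, the chlorine cylinder]
4. Keeper goes back to the lower station alone.  [the lower station: the ammonia bottle, the catalyst vial, the ether can, the fuel sample | the upper station: the acid flask, the base flask, the chlorine cylinder]
5. Keeper goes to the upper station with the ammonia bottle and the catalyst vial.  [the lower station: the ether can, the fuel sample | the upper station: the acid flask, the ammonia bottle, the base flask, the catalyst vial, the chlorine cylinder]
6. Keeper goes back to the lower station alone.  [the lower station: the ether can, the fuel sample | the upper station: the acid flask, the ammonia bottle, the base flask, the catalyst vial, the chlorine cylinder]
7. Keeper goes to the upper station with the ether can and the fuel sample.  [the lower station: — | the upper station: the acid flask, the ammonia bottle, the base flask, the catalyst vial, the chlorine cylinder, the ether can, the fuel sample]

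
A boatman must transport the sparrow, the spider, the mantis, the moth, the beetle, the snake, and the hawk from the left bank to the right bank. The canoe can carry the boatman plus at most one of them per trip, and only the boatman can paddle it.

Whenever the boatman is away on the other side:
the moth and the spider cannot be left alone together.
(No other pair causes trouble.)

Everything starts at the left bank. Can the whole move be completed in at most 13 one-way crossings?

Yes — this plan uses 13 crossings (≤ 13):
1. Boatman goes to the right bank with the spider.
2. Boatman goes back to the left bank alone.
3. Boatman goes to the right bank with the sparrow.
4. Boatman goes back to the left bank alone.
5. Boatman goes to the right bank with the mantis.
6. Boatman goes back to the left bank alone.
7. Boatman goes to the right bank with the beetle.
8. Boatman goes back to the left bank alone.
9. Boatman goes to the right bank with the snake.
10. Boatman goes back to the left bank alone.
11. Boatman goes to the right bank with the hawk.
12. Boatman goes back to the left bank alone.
13. Boatman goes to the right bank with the moth.

Yes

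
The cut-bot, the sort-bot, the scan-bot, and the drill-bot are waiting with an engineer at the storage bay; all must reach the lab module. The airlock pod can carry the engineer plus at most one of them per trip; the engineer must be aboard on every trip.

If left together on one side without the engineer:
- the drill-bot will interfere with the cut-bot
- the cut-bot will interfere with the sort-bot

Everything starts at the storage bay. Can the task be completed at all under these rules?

1. Engineer goes to the lab module with the cut-bot.
2. Engineer goes back to the storage bay alone.
3. Engineer goes to the lab module with the sort-bot.
4. Engineer goes back to the storage bay with the cut-bot.
5. Engineer goes to the lab module with the drill-bot.
6. Engineer goes back to the storage bay alone.
7. Engineer goes to the lab module with the scan-bot.
8. Engineer goes back to the storage bay alone.
9. Engineer goes to the lab module with the cut-bot.

Yes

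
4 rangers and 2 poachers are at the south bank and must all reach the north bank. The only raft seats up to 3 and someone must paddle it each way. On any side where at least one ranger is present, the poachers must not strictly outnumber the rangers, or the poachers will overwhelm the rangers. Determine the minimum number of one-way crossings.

5

Counting alone: each trip to the north bank takes at most 3 across and each return brings at least 1 back, so after t trips out (and t−1 returns) at most 3t − (t−1) of the 6 are across; that first reaches 6 at t = 3, so at least 5 crossings are needed.
The plan below uses exactly 5 crossings, so it is optimal:
1. 2 poachers → the north bank.  (the south bank: 4R 0P; the north bank: 0R 2P)
2. 1 poacher ← the south bank.  (the south bank: 4R 1P; the north bank: 0R 1P)
3. 2 rangers and 1 poacher → the north bank.  (the south bank: 2R 0P; the north bank: 2R 2P)
4. 1 poacher ← the south bank.  (the south bank: 2R 1P; the north bank: 2R 1P)
5. 2 rangers and 1 poacher → the north bank.  (the south bank: 0R 0P; the north bank: 4R 2P)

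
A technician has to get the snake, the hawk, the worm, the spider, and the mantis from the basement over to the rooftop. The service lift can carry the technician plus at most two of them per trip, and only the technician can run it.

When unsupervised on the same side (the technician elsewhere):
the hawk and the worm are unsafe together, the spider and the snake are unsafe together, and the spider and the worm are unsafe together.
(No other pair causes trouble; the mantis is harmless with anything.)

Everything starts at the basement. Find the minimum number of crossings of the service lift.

5

Counting alone: the technician can take at most 2 across per trip to the rooftop, so moving all 5 needs at least 3 loaded trips out, with a return between consecutive ones — at least 5 crossings.
The plan below uses exactly 5 crossings, so it is optimal:
1. Technician goes to the rooftop with the snake and the worm.  [the basement: the hawk, the mantis, the spider | the rooftop: the snake, the worm]
2. Technician goes back to the basement alone.  [the basement: the hawk, the mantis, the spider | the rooftop: the snake, the worm]
3. Technician goes to the rooftop with the mantis.  [the basement: the hawk, the spider | the rooftop: the mantis, the snake, the worm]
4. Technician goes back to the basement alone.  [the basement: the hawk, the spider | the rooftop: the mantis, the snake, the worm]
5. Technician goes to the rooftop with the hawk and the spider.  [the basement: — | the rooftop: the hawk, the mantis, the snake, the spider, the worm]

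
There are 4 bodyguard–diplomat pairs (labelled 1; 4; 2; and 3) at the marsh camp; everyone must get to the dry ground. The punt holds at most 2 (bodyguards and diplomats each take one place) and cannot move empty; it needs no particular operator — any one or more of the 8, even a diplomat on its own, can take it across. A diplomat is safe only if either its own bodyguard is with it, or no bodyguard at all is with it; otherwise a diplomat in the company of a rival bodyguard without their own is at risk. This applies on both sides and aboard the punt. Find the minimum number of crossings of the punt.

impossible

Following every safe sequence of crossings from the start, the most of the 8 that can be at the dry ground as the punt arrives there on crossings 1, 3, 5 is 2, 3, 4 respectively; the best ever achieved is 4 of 8.
From crossing 7 on, no configuration arises that was not already reachable earlier: only 44 distinct safe configurations (who is on which side, and where the punt is) can ever be reached, none of them has everyone across, and every continuation just revisits them. So no valid plan exists.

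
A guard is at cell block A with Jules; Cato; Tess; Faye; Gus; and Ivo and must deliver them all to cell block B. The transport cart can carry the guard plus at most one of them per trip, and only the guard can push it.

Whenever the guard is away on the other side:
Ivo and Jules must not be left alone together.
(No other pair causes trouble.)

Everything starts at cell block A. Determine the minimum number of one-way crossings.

Counting alone: the guard can take at most 1 across per trip to cell block B, so moving all 6 needs at least 6 loaded trips out, with a return between consecutive ones — at least 11 crossings.
The plan below uses exactly 11 crossings, so it is optimal:
1. Guard goes to cell block B with Jules.
2. Guard goes back to cell block A alone.
3. Guard goes to cell block B with Cato.
4. Guard goes back to cell block A alone.
5. Guard goes to cell block B with Tess.
6. Guard goes back to cell block A alone.
7. Guard goes to cell block B with Faye.
8. Guard goes back to cell block A alone.
9. Guard goes to cell block B with Gus.
10. Guard goes back to cell block A alone.
11. Guard goes to cell block B with Ivo.

11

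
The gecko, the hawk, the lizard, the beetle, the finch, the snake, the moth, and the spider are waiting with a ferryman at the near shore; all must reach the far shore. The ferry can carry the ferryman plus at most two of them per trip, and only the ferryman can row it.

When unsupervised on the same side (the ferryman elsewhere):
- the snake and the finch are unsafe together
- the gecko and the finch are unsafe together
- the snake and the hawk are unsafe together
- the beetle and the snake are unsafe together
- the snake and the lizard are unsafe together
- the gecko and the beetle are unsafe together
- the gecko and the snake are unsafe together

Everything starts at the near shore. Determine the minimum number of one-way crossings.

13

Counting alone: the ferryman can take at most 2 across per trip to the far shore, so moving all 8 needs at least 4 loaded trips out, with a return between consecutive ones — at least 7 crossings.
The safety rule pushes this higher. Following every safe sequence of crossings, the most of the 8 that can be at the far shore as the ferry arrives there on crossings 7, 9, 11 is 5, 6, 7 respectively — never all 8.
So no plan with fewer than 13 crossings exists, and this one achieves 13:
1. Ferryman goes to the far shore with the gecko and the snake.
2. Ferryman goes back to the near shore with the gecko.
3. Ferryman goes to the far shore with the gecko and the hawk.
4. Ferryman goes back to the near shore with the snake.
5. Ferryman goes to the far shore with the lizard and the snake.
6. Ferryman goes back to the near shore with the snake.
7. Ferryman goes to the far shore with the beetle and the finch.
8. Ferryman goes back to the near shore with the gecko.
9. Ferryman goes to the far shore with the gecko and the moth.
10. Ferryman goes back to the near shore with the gecko.
11. Ferryman goes to the far shore with the gecko and the spider.
12. Ferryman goes back to the near shore with the gecko.
13. Ferryman goes to the far shore with the gecko and the snake.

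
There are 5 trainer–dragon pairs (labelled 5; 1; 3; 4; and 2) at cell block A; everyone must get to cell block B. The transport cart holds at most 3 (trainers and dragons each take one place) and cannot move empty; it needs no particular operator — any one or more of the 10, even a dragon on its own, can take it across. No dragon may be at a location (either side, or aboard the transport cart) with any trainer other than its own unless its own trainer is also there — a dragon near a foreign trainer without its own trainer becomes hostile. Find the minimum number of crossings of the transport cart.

11

Counting alone: each trip to cell block B takes at most 3 across and each return brings at least 1 back, so after t trips out (and t−1 returns) at most 3t − (t−1) of the 10 are across; that first reaches 10 at t = 5, so at least 9 crossings are needed.
The safety rule pushes this higher. Following every safe sequence of crossings, the most of the 10 that can be at cell block B as the transport cart arrives there on crossing 9 is 9 — never all 10.
So no plan with fewer than 11 crossings exists, and this one achieves 11:
1. dragon 5 and trainer 5 cross → cell block B.
2. trainer 5 crosses ← cell block A.
3. dragon 1, dragon 3, and dragon 4 cross → cell block B.
4. dragon 5 crosses ← cell block A.
5. trainer 1, trainer 3, and trainer 4 cross → cell block B.
6. dragon 1 and trainer 1 cross ← cell block A.
7. trainer 1, trainer 2, and trainer 5 cross → cell block B.
8. dragon 3 crosses ← cell block A.
9. dragon 1 and dragon 5 cross → cell block B.
10. dragon 5 crosses ← cell block A.
11. dragon 2, dragon 3, and dragon 5 cross → cell block B.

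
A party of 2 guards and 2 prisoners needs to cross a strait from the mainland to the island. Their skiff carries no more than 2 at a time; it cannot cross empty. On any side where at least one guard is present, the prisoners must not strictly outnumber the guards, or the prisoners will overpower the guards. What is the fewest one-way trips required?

5

Counting alone: each trip to the island takes at most 2 across and each return brings at least 1 back, so after t trips out (and t−1 returns) at most 2t − (t−1) of the 4 are across; that first reaches 4 at t = 3, so at least 5 crossings are needed.
The plan below uses exactly 5 crossings, so it is optimal:
1. 2 prisoners → the island.  (the mainland: 2G 0P; the island: 0G 2P)
2. 1 prisoner ← the mainland.  (the mainland: 2G 1P; the island: 0G 1P)
3. 2 guards → the island.  (the mainland: 0G 1P; the island: 2G 1P)
4. 1 prisoner ← the mainland.  (the mainland: 0G 2P; the island: 2G 0P)
5. 2 prisoners → the island.  (the mainland: 0G 0P; the island: 2G 2P)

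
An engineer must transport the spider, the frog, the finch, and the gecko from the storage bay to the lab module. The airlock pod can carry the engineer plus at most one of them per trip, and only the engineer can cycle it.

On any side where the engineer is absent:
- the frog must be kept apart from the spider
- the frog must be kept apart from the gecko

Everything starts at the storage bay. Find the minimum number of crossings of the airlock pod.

9

Counting alone: the engineer can take at most 1 across per trip to the lab module, so moving all 4 needs at least 4 loaded trips out, with a return between consecutive ones — at least 7 crossings.
The safety rule pushes this higher. Following every safe sequence of crossings, the most of the 4 that can be at the lab module as the airlock pod arrives there on crossing 7 is 3 — never all 4.
So no plan with fewer than 9 crossings exists, and this one achieves 9:
1. Engineer goes to the lab module with the frog.  [the storage bay: the finch, the gecko, the spider | the lab module: the frog]
2. Engineer goes back to the storage bay alone.  [the storage bay: the finch, the gecko, the spider | the lab module: the frog]
3. Engineer goes to the lab module with the spider.  [the storage bay: the finch, the gecko | the lab module: the frog, the spider]
4. Engineer goes back to the storage bay with the frog.  [the storage bay: the finch, the frog, the gecko | the lab module: the spider]
5. Engineer goes to the lab module with the gecko.  [the storage bay: the finch, the frog | the lab module: the gecko, the spider]
6. Engineer goes back to the storage bay alone.  [the storage bay: the finch, the frog | the lab module: the gecko, the spider]
7. Engineer goes to the lab module with the finch.  [the storage bay: the frog | the lab module: the finch, the gecko, the spider]
8. Engineer goes back to the storage bay alone.  [the storage bay: the frog | the lab module: the finch, the gecko, the spider]
9. Engineer goes to the lab module with the frog.  [the storage bay: — | the lab module: the finch, the frog, the gecko, the spider]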